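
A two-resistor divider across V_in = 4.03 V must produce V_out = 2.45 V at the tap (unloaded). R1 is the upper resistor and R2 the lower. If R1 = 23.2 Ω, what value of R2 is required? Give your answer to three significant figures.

R2 ≈ 36.0 Ω

V_out/V_in = R2/(R1+R2) = 0.6079.
R2 = R1 · 0.6079/(1 − 0.6079) = 35.97 Ω.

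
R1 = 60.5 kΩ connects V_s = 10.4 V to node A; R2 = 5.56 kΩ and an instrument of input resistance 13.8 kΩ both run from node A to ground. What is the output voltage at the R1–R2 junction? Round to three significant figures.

V_out ≈ 0.639 V

The load sits in parallel with R2, giving an effective lower resistance R2' = R2·R_L/(R2+R_L) = 3.963 kΩ.
Now apply the divider: V_out = 10.4 × 0.06148 = 0.6394 V.
(Unloaded it would be 0.875 V; the load pulls it down.)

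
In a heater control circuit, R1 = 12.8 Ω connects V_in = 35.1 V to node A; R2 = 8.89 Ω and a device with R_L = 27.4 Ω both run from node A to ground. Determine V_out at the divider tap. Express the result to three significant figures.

V_out ≈ 12.1 V

R2 ‖ R_L = (8.89 × 27.4)/(8.89 + 27.4) = 6.712 Ω.
Now apply the divider: V_out = 35.1 × 0.3440 = 12.07 V.
(Unloaded it would be 14.4 V; the load pulls it down.)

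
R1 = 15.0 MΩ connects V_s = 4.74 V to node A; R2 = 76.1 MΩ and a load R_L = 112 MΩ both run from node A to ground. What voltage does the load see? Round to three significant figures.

R2 ‖ R_L = (76.1 × 112)/(76.1 + 112) = 45.31 MΩ.
Then V_out = V_s · R2'/(R1 + R2') = 4.74 × 45.31/60.31 = 3.561 V.

V_out ≈ 3.56 V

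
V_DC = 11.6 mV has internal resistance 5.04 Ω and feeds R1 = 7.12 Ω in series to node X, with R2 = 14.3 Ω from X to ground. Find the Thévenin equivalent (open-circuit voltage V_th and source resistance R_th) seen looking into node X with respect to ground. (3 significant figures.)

V_th ≈ 6.27 mV, R_th ≈ 6.57 Ω

R1' = 5.04 + 7.12 = 12.16 Ω (source resistance + R1).
Open-circuit (no load on X): V_th = V_DC · R2/(R1' + R2) = 11.6 × 14.3/(12.16 + 14.3) = 6.269 mV.
Looking into X with the source shorted: R_th = R1'·R2/(R1'+R2) = 12.16 × 14.3/26.46 = 6.572 Ω.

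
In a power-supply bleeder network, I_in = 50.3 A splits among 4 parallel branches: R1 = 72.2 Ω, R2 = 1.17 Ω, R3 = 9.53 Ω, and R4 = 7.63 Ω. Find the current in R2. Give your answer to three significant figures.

Total conductance ΣG = 1/72.2 + 1/1.17 + 1/9.53 + 1/7.63 = 1.105 (units of 1/Ω).
R2 takes the fraction G_k/ΣG = 0.8547/1.105 = 0.7738, so I = 50.3 × 0.7738 = 38.92 A.

I ≈ 38.9 A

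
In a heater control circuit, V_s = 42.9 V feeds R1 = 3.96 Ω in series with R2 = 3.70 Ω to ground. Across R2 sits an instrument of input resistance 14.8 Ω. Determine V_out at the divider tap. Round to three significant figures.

R2 ‖ R_L = (3.70 × 14.8)/(3.70 + 14.8) = 2.960 Ω.
Then V_out = V_s · R2'/(R1 + R2') = 42.9 × 2.960/6.920 = 18.35 V.
(Unloaded it would be 20.7 V; the load pulls it down.)

V_out ≈ 18.4 V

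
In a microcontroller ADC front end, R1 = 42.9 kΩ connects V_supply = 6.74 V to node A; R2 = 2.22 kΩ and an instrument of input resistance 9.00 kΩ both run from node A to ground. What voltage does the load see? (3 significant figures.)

V_out ≈ 0.269 V

The load sits in parallel with R2, giving an effective lower resistance R2' = R2·R_L/(R2+R_L) = 1.781 kΩ.
Then V_out = V_supply · R2'/(R1 + R2') = 6.74 × 1.781/44.68 = 0.2686 V.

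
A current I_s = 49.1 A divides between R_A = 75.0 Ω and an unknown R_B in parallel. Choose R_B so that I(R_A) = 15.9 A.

In a two-way split, I_A/I_s = R_B/(R_A + R_B).
With f = 0.3238, R_B = R_A · f/(1−f) = 75.0 × 0.4789 = 35.92 Ω.

R_B ≈ 35.9 Ω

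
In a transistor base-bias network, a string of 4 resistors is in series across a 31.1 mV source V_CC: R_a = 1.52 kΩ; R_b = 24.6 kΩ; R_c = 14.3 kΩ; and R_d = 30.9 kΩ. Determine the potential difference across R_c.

Series total: ΣR = 1.52 + 24.6 + 14.3 + 30.9 = 71.32 kΩ.
V = V_CC · R/ΣR = 31.1 × 0.2005 = 6.236 mV.

V ≈ 6.24 mV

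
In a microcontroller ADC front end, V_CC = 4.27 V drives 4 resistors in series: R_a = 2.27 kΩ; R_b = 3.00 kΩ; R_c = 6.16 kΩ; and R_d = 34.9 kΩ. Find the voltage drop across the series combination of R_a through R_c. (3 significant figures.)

V ≈ 1.05 V

Total series resistance ΣR = 2.27 + 3.00 + 6.16 + 34.9 = 46.33 kΩ.
R_{R_a..R_c} = 2.27 + 3.00 + 6.16 = 11.43 kΩ.
Voltage divider: V = V_CC · (11.43 / 46.33) = 4.27 × 0.2467 = 1.053 V.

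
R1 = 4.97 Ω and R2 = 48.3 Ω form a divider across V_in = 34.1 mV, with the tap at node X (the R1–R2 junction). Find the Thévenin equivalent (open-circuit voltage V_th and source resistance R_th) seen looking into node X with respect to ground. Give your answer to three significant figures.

V_th ≈ 30.9 mV, R_th ≈ 4.51 Ω

Open-circuit (no load on X): V_th = V_in · R2/(R1 + R2) = 34.1 × 48.3/(4.970 + 48.3) = 30.92 mV.
Looking into X with the source shorted: R_th = R1·R2/(R1+R2) = 4.970 × 48.3/53.27 = 4.506 Ω.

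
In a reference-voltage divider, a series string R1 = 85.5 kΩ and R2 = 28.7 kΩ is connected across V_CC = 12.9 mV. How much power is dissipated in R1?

The common current is I = 12.9/114.2 = 0.1130 µA.
V(R1) = I·R = 9.658 mV; P = V·I = 9.658 × 0.1130 = 1.091 nW.

P ≈ 1.09 nW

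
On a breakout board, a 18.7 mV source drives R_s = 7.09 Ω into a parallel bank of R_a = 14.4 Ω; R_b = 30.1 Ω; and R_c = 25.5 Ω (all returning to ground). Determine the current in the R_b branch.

I ≈ 0.310 mA

Combine the parallel branches: R_p = (1/14.4 + 1/30.1 + 1/25.5)⁻¹ = 7.048 Ω.
V_A by voltage divider: V_A = 18.7 × 7.048/(7.09 + 7.048) = 9.322 mV.
Branch current I = V_A/R_b = 9.322/30.1 = 0.3097 mA.
(Equivalently: I_total = 1.323 mA, then current-divider fraction G_k/ΣG = 0.2342.)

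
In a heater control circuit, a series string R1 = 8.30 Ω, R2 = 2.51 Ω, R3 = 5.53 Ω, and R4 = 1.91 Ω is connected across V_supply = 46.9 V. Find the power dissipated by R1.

P ≈ 54.8 W

ΣR = 18.25 Ω → I = 46.9/18.25 = 2.570 A.
P(R1) = I²·R1 = (2.570)² × 8.30 = 54.81 W.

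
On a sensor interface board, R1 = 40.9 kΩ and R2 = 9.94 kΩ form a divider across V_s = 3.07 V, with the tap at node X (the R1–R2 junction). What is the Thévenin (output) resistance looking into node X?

R_th ≈ 8.00 kΩ

With V_s suppressed (replaced by a short), R_th = R1 ‖ R2 = (40.90 × 9.94)/(40.90 + 9.94) = 7.997 kΩ.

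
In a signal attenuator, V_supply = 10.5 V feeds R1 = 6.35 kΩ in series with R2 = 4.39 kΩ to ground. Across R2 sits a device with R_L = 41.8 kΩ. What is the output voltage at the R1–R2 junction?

R2 ‖ R_L = (4.39 × 41.8)/(4.39 + 41.8) = 3.973 kΩ.
Then V_out = V_supply · R2'/(R1 + R2') = 10.5 × 3.973/10.32 = 4.041 V.
(Unloaded it would be 4.29 V; the load pulls it down.)

V_out ≈ 4.04 V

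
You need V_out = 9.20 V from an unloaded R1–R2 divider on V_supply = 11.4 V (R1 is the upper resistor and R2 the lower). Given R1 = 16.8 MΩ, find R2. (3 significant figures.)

Required fraction k = V_out/V_supply = 0.8070.
R2 = R1 · 0.8070/(1 − 0.8070) = 70.25 MΩ.

R2 ≈ 70.3 MΩ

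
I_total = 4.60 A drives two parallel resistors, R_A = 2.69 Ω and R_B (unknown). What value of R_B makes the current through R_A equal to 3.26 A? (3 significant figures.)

R_B ≈ 6.54 Ω

Two-branch current divider: I_A = I_total · R_B/(R_A + R_B).
With f = 0.7087, R_B = R_A · f/(1−f) = 2.69 × 2.433 = 6.544 Ω.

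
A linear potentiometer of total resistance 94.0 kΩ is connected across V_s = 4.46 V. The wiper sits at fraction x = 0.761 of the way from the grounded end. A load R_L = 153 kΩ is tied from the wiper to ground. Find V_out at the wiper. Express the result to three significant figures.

The pot divides into 22.47 kΩ above the wiper and 71.53 kΩ below.
Lower segment in parallel with the load: 71.53 ‖ 153 = 48.74 kΩ.
Loaded-divider output: V_out = 4.46 × 0.6845 = 3.053 V.
(Unloaded: V_out = x·V_s = 3.39 V.)

V_out ≈ 3.05 V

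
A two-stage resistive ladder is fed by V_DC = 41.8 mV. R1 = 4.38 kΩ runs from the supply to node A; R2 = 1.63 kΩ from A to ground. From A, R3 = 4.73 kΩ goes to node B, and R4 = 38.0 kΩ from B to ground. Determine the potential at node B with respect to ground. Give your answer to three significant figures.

The second stage (R3 + R4 = 42.73 kΩ) loads node A in parallel with R2.
Effective lower resistance at A: R2 ‖ 42.73 = 1.570 kΩ.
So V_A = 41.8 × 0.2639 = 11.03 mV.
Then the unloaded second divider: V_B = V_A × R4/(R3+R4) = 11.03 × 0.8893 = 9.809 mV.

V_B ≈ 9.81 mV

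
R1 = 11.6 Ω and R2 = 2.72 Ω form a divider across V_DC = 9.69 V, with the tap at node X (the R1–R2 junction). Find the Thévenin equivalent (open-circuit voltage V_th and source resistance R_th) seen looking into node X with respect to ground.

With X open, the divider is unloaded: V_th = 9.69 × 2.72/14.32 = 1.841 V.
Looking into X with the source shorted: R_th = R1·R2/(R1+R2) = 11.60 × 2.72/14.32 = 2.203 Ω.

V_th ≈ 1.84 V, R_th ≈ 2.20 Ω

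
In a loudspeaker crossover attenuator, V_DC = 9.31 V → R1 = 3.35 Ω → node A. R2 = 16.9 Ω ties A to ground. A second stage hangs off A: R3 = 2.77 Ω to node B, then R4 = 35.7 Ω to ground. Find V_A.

V_A ≈ 7.24 V

Looking into the second stage from A: R3 + R4 = 38.47 Ω appears in parallel with R2.
R2 ‖ (R3+R4) = 11.74 Ω.
So V_A = 9.31 × 0.7780 = 7.243 V.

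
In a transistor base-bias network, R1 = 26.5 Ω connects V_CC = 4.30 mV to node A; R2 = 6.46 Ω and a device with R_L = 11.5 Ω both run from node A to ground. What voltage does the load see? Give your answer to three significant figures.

V_out ≈ 0.581 mV

R2 ‖ R_L = (6.46 × 11.5)/(6.46 + 11.5) = 4.136 Ω.
Then V_out = V_CC · R2'/(R1 + R2') = 4.30 × 4.136/30.64 = 0.5806 mV.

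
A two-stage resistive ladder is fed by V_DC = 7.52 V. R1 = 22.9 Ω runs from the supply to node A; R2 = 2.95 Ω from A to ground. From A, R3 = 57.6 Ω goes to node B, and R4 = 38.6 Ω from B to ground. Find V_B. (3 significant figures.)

V_B ≈ 0.335 V

The second stage (R3 + R4 = 96.20 Ω) loads node A in parallel with R2.
R2 ‖ (R3+R4) = 2.862 Ω.
So V_A = 7.52 × 0.1111 = 0.8355 V.
V_B = V_A × 0.4012 = 0.3352 V.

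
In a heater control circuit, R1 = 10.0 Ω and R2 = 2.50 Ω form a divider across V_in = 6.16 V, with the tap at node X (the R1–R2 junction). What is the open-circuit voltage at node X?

Open-circuit (no load on X): V_th = V_in · R2/(R1 + R2) = 6.16 × 2.50/(10.00 + 2.50) = 1.232 V.

V_th ≈ 1.23 V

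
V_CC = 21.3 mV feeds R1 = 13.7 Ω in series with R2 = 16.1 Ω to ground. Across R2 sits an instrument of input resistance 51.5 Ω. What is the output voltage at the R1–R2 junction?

V_out ≈ 10.1 mV

The load sits in parallel with R2, giving an effective lower resistance R2' = R2·R_L/(R2+R_L) = 12.27 Ω.
Now apply the divider: V_out = 21.3 × 0.4724 = 10.06 mV.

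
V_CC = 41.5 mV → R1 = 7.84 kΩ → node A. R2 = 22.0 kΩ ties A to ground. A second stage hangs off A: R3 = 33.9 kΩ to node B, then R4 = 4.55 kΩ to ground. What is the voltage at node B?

V_B ≈ 3.15 mV

Looking into the second stage from A: R3 + R4 = 38.45 kΩ appears in parallel with R2.
R2 ‖ (R3+R4) = 13.99 kΩ.
So V_A = 41.5 × 0.6409 = 26.60 mV.
Stage 2 is unloaded, so V_B = V_A · R4/(R3+R4) = 26.60 × 4.55/38.45 = 3.147 mV.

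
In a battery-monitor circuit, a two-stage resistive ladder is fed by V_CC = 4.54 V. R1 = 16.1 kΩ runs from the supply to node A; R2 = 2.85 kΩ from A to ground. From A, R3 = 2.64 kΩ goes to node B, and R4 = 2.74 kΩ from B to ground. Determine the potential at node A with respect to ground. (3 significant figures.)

V_A ≈ 0.471 V

The second stage (R3 + R4 = 5.380 kΩ) loads node A in parallel with R2.
Effective lower resistance at A: R2 ‖ 5.380 = 1.863 kΩ.
So V_A = 4.54 × 0.1037 = 0.4709 V.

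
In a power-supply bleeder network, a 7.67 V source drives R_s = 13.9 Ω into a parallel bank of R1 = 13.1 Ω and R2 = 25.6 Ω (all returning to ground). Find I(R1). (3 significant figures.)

I ≈ 0.225 A

Combine the parallel branches: R_p = (1/13.1 + 1/25.6)⁻¹ = 8.666 Ω.
V_A by voltage divider: V_A = 7.67 × 8.666/(13.9 + 8.666) = 2.945 V.
I(R1) = V_A / R1 = 2.945/13.1 = 0.2248 A.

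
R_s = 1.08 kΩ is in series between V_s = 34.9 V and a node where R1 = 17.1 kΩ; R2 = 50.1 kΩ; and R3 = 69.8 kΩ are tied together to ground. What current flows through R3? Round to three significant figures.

Combine the parallel branches: R_p = (1/17.1 + 1/50.1 + 1/69.8)⁻¹ = 10.78 kΩ.
Node voltage V_A = V_s · R_p/(R_s + R_p) = 34.9 × 0.9089 = 31.72 V.
Branch current I = V_A/R3 = 31.72/69.8 = 0.4545 mA.

I ≈ 0.454 mA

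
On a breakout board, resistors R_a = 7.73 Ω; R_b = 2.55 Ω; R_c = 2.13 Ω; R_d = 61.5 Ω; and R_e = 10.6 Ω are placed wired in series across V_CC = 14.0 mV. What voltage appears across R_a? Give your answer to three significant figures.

V ≈ 1.28 mV

Total series resistance ΣR = 7.73 + 2.55 + 2.13 + 61.5 + 10.6 = 84.51 Ω.
V = V_CC · R/ΣR = 14.0 × 0.09147 = 1.281 mV.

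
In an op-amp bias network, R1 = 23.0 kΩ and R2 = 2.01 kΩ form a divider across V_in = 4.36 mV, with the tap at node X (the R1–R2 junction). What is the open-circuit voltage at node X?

V_th is the unloaded tap voltage: V_in · R2/(R1+R2) = 4.36 × 0.08037 = 0.3504 mV.

V_th ≈ 0.350 mV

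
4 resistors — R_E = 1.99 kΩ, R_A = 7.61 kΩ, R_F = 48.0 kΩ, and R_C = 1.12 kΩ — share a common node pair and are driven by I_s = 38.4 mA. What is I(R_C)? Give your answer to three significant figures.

Total conductance ΣG = 1/1.99 + 1/7.61 + 1/48.0 + 1/1.12 = 1.548 (units of 1/kΩ).
Current divider: I(R_C) = I_s · G_k/ΣG = 38.4 × (0.8929/1.548) = 38.4 × 0.5769 = 22.15 mA.

I ≈ 22.2 mA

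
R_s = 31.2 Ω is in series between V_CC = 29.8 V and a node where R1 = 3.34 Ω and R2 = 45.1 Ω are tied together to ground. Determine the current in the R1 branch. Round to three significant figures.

I ≈ 0.809 A

Parallel bank: R_p = 1/(1/3.34 + 1/45.1) = 3.110 Ω.
V_A = 29.8 × 3.110/34.31 = 2.701 V.
Branch current I = V_A/R1 = 2.701/3.34 = 0.8087 A.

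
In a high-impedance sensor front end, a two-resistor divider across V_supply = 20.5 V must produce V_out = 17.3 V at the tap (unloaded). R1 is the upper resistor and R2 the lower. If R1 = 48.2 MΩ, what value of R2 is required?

R2 ≈ 261 MΩ

Required fraction k = V_out/V_supply = 0.8439.
Rearranging, R2 = R1·k/(1−k) = 48.2 × 5.406 = 260.6 MΩ.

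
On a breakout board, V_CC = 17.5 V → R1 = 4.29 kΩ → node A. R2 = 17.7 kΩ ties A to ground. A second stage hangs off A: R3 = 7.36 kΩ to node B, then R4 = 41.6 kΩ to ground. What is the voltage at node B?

V_B ≈ 11.2 V

The second stage (R3 + R4 = 48.96 kΩ) loads node A in parallel with R2.
R2 ‖ (R3+R4) = 13.00 kΩ.
First divider: V_A = V_CC · 13.00/(4.29 + 13.00) = 13.16 V.
Stage 2 is unloaded, so V_B = V_A · R4/(R3+R4) = 13.16 × 41.6/48.96 = 11.18 V.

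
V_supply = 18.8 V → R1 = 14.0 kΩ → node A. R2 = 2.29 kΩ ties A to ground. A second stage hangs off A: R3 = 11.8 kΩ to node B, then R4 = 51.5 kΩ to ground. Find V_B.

The second stage (R3 + R4 = 63.30 kΩ) loads node A in parallel with R2.
R2 ‖ (R3+R4) = 2.210 kΩ.
So V_A = 18.8 × 0.1363 = 2.563 V.
V_B = V_A × 0.8136 = 2.085 V.

V_B ≈ 2.09 V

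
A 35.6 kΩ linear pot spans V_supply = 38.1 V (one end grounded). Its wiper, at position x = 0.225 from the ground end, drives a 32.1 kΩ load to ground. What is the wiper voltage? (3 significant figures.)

V_out ≈ 7.18 V

Split the track: R_lower = x·R_p = 8.010 kΩ, R_upper = (1−x)·R_p = 27.59 kΩ.
(x·R_p) ‖ R_L = 6.410 kΩ.
V_out = 38.1 × 6.410/(27.59 + 6.410) = 7.183 V.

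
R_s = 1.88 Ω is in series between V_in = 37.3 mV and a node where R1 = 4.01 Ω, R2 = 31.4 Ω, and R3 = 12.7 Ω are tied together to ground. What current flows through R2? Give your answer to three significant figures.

I ≈ 0.708 mA

Parallel bank: R_p = 1/(1/4.01 + 1/31.4 + 1/12.7) = 2.778 Ω.
V_A = 37.3 × 2.778/4.658 = 22.25 mV.
Branch current I = V_A/R2 = 22.25/31.4 = 0.7085 mA.
(Equivalently: I_total = 8.008 mA, then current-divider fraction G_k/ΣG = 0.08847.)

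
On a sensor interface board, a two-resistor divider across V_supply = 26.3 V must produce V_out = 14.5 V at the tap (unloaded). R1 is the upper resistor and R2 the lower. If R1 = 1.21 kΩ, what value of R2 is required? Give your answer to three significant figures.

R2 ≈ 1.49 kΩ

The divider ratio is R2/(R1+R2) = 14.5/26.3 = 0.5513.
Rearranging, R2 = R1·k/(1−k) = 1.21 × 1.229 = 1.487 kΩ.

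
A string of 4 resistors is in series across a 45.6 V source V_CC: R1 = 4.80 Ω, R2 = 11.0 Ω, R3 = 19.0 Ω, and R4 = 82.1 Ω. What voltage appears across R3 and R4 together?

V ≈ 39.4 V

Total series resistance ΣR = 4.80 + 11.0 + 19.0 + 82.1 = 116.9 Ω.
R_{R3..R4} = 19.0 + 82.1 = 101.1 Ω.
By the voltage-divider rule, V = 45.6 × 101.1/116.9 = 39.44 V.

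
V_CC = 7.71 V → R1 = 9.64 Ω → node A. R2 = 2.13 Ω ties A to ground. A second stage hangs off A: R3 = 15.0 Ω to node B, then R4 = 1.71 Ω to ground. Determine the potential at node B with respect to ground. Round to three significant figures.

Looking into the second stage from A: R3 + R4 = 16.71 Ω appears in parallel with R2.
Effective lower resistance at A: R2 ‖ 16.71 = 1.889 Ω.
V_A = 7.71 × 1.889/(9.64 + 1.889) = 1.263 V.
V_B = V_A × 0.1023 = 0.1293 V.

V_B ≈ 0.129 V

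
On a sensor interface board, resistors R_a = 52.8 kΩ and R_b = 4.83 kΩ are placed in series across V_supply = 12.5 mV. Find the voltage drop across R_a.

V ≈ 11.5 mV

Series total: ΣR = 52.8 + 4.83 = 57.63 kΩ.
By the voltage-divider rule, V = 12.5 × 52.80/57.63 = 11.45 mV.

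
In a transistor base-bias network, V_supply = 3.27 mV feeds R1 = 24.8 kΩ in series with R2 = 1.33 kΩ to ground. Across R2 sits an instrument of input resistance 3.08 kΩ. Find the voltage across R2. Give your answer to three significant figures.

R2 ‖ R_L = (1.33 × 3.08)/(1.33 + 3.08) = 0.9289 kΩ.
Now apply the divider: V_out = 3.27 × 0.03610 = 0.1181 mV.
(Unloaded it would be 0.166 mV; the load pulls it down.)

V_out ≈ 0.118 mV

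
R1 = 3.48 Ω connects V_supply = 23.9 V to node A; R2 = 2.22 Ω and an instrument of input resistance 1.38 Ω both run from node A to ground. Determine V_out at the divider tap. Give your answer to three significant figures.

The load sits in parallel with R2, giving an effective lower resistance R2' = R2·R_L/(R2+R_L) = 0.8510 Ω.
Voltage divider with the loaded lower leg: V_out = 23.9 × 0.8510/(3.48 + 0.8510) = 23.9 × 0.1965 = 4.696 V.
(Unloaded it would be 9.31 V; the load pulls it down.)

V_out ≈ 4.70 V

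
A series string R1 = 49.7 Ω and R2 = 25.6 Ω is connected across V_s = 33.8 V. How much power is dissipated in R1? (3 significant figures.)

P ≈ 10.0 W

ΣR = 75.30 Ω → I = 33.8/75.30 = 0.4489 A.
P = I²R = 0.2015 × 49.7 = 10.01 W.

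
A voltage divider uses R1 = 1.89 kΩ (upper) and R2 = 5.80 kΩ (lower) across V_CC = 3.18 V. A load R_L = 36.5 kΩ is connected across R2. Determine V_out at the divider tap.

V_out ≈ 2.31 V

First combine the lower leg with the load: R2 ‖ R_L = 5.005 kΩ.
Then V_out = V_CC · R2'/(R1 + R2') = 3.18 × 5.005/6.895 = 2.308 V.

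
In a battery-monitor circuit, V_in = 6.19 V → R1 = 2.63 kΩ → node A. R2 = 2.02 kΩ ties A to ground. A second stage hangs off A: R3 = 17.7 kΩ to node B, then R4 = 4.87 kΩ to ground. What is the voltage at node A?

V_A ≈ 2.56 V

The second stage (R3 + R4 = 22.57 kΩ) loads node A in parallel with R2.
Effective lower resistance at A: R2 ‖ 22.57 = 1.854 kΩ.
So V_A = 6.19 × 0.4135 = 2.559 V.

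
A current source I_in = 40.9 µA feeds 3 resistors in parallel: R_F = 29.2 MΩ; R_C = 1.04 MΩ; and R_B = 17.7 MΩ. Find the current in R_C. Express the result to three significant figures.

Total conductance ΣG = 1/29.2 + 1/1.04 + 1/17.7 = 1.052 (units of 1/MΩ).
R_C takes the fraction G_k/ΣG = 0.9615/1.052 = 0.9138, so I = 40.9 × 0.9138 = 37.37 µA.

I ≈ 37.4 µA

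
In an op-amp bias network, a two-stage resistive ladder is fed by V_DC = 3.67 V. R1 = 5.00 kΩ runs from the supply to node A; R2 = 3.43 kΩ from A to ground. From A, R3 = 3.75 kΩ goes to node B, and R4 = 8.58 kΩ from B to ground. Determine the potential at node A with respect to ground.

V_A ≈ 1.28 V

Looking into the second stage from A: R3 + R4 = 12.33 kΩ appears in parallel with R2.
R2 ‖ (R3+R4) = 2.683 kΩ.
So V_A = 3.67 × 0.3493 = 1.282 V.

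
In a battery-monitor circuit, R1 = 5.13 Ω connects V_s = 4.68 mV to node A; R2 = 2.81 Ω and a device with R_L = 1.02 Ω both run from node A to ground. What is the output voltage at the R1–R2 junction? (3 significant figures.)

V_out ≈ 0.596 mV

The load sits in parallel with R2, giving an effective lower resistance R2' = R2·R_L/(R2+R_L) = 0.7484 Ω.
Now apply the divider: V_out = 4.68 × 0.1273 = 0.5958 mV.
(Unloaded it would be 1.66 mV; the load pulls it down.)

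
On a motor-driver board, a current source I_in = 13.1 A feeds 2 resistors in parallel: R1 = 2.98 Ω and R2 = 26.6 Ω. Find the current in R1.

I ≈ 11.8 A

With just two branches, the current splits inversely with resistance.
I(R1) = 13.1 × 26.6/(2.98 + 26.6) = 13.1 × 0.8993 = 11.78 A.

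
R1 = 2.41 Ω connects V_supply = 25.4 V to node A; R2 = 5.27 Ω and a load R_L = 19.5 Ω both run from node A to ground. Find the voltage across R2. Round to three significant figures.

The load sits in parallel with R2, giving an effective lower resistance R2' = R2·R_L/(R2+R_L) = 4.149 Ω.
Voltage divider with the loaded lower leg: V_out = 25.4 × 4.149/(2.41 + 4.149) = 25.4 × 0.6326 = 16.07 V.

V_out ≈ 16.1 V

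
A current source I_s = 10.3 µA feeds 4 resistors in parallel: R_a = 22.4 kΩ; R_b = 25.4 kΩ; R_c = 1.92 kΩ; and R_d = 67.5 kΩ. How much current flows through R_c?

I ≈ 8.66 µA

ΣG = 1/22.4 + 1/25.4 + 1/1.92 + 1/67.5 = 0.6197.
By the current-divider rule, I = I_s · G_k/ΣG = 10.3 × 0.8405 = 8.657 µA.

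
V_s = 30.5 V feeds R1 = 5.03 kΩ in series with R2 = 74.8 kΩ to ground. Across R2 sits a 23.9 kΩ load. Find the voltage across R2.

V_out ≈ 23.9 V

R2 ‖ R_L = (74.8 × 23.9)/(74.8 + 23.9) = 18.11 kΩ.
Then V_out = V_s · R2'/(R1 + R2') = 30.5 × 18.11/23.14 = 23.87 V.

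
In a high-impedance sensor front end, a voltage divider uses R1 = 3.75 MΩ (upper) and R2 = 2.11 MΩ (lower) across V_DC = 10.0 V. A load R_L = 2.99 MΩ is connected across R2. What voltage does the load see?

The load sits in parallel with R2, giving an effective lower resistance R2' = R2·R_L/(R2+R_L) = 1.237 MΩ.
Voltage divider with the loaded lower leg: V_out = 10.0 × 1.237/(3.75 + 1.237) = 10.0 × 0.2481 = 2.481 V.

V_out ≈ 2.48 V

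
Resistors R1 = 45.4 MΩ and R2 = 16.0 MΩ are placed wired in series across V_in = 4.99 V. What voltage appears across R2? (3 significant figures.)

V ≈ 1.30 V

Series total: ΣR = 45.4 + 16.0 = 61.40 MΩ.
V = V_in · R/ΣR = 4.99 × 0.2606 = 1.300 V.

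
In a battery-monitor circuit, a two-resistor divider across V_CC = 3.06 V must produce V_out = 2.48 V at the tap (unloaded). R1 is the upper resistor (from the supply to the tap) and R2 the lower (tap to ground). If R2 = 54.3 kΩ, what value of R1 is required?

R1 ≈ 12.7 kΩ

Required fraction k = V_out/V_CC = 0.8105.
Rearranging, R1 = R2·(1−k)/k = 54.3 × 0.2339 = 12.70 kΩ.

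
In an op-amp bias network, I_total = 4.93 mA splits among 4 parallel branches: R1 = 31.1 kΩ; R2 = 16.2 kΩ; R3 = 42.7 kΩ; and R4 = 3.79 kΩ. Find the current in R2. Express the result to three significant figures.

I ≈ 0.798 mA

Conductances: ΣG = 1/31.1 + 1/16.2 + 1/42.7 + 1/3.79 = 0.3812 (1/kΩ).
R2 takes the fraction G_k/ΣG = 0.06173/0.3812 = 0.1620, so I = 4.93 × 0.1620 = 0.7984 mA.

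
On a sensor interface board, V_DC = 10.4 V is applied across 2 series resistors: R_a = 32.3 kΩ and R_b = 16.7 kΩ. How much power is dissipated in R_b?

The common current is I = 10.4/49.00 = 0.2122 mA.
P = I²R = 0.04505 × 16.7 = 0.7523 mW.

P ≈ 0.752 mW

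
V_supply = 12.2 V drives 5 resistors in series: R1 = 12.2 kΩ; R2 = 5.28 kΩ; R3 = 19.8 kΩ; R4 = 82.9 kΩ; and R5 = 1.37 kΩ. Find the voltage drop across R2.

ΣR = 12.2 + 5.28 + 19.8 + 82.9 + 1.37 = 121.6 kΩ.
V = V_supply · R/ΣR = 12.2 × 0.04344 = 0.5300 V.

V ≈ 0.530 V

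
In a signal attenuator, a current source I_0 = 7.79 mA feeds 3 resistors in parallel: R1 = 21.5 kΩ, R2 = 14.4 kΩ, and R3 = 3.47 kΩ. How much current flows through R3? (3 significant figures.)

I ≈ 5.55 mA

Total conductance ΣG = 1/21.5 + 1/14.4 + 1/3.47 = 0.4041 (units of 1/kΩ).
R3 takes the fraction G_k/ΣG = 0.2882/0.4041 = 0.7131, so I = 7.79 × 0.7131 = 5.555 mA.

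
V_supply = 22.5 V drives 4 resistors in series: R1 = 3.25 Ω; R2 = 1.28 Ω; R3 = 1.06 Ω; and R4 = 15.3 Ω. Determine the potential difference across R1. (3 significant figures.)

Series total: ΣR = 3.25 + 1.28 + 1.06 + 15.3 = 20.89 Ω.
Voltage divider: V = V_supply · (3.250 / 20.89) = 22.5 × 0.1556 = 3.500 V.

V ≈ 3.50 V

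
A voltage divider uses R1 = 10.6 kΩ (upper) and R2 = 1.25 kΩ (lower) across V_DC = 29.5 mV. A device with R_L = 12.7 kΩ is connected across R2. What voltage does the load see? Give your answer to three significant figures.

V_out ≈ 2.86 mV

The load sits in parallel with R2, giving an effective lower resistance R2' = R2·R_L/(R2+R_L) = 1.138 kΩ.
Then V_out = V_DC · R2'/(R1 + R2') = 29.5 × 1.138/11.74 = 2.860 mV.
(Unloaded it would be 3.11 mV; the load pulls it down.)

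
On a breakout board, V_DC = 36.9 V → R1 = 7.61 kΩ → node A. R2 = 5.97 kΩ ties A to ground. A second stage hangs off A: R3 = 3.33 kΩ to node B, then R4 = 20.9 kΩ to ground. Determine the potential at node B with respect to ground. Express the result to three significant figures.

The second stage (R3 + R4 = 24.23 kΩ) loads node A in parallel with R2.
R2 ‖ (R3+R4) = 4.790 kΩ.
V_A = 36.9 × 4.790/(7.61 + 4.790) = 14.25 V.
Stage 2 is unloaded, so V_B = V_A · R4/(R3+R4) = 14.25 × 20.9/24.23 = 12.29 V.

V_B ≈ 12.3 V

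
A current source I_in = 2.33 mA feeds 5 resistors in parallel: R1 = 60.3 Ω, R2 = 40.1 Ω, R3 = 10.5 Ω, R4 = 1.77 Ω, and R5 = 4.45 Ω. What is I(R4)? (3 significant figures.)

I ≈ 1.42 mA

Total conductance ΣG = 1/60.3 + 1/40.1 + 1/10.5 + 1/1.77 + 1/4.45 = 0.9265 (units of 1/Ω).
By the current-divider rule, I = I_in · G_k/ΣG = 2.33 × 0.6098 = 1.421 mA.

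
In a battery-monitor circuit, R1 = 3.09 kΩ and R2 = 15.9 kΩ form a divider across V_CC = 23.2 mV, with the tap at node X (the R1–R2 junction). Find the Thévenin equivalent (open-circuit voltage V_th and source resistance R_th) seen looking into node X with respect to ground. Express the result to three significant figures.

With X open, the divider is unloaded: V_th = 23.2 × 15.9/18.99 = 19.42 mV.
With V_CC suppressed (replaced by a short), R_th = R1 ‖ R2 = (3.090 × 15.9)/(3.090 + 15.9) = 2.587 kΩ.

V_th ≈ 19.4 mV, R_th ≈ 2.59 kΩ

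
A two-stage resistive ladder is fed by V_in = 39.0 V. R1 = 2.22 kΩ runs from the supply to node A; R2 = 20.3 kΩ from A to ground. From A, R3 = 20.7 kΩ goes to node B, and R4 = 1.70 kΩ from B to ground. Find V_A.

Node A sees R2 in parallel with the series input of stage 2, R3 + R4 = 22.40 kΩ.
R2 ‖ (R3+R4) = 10.65 kΩ.
V_A = 39.0 × 10.65/(2.22 + 10.65) = 32.27 V.

V_A ≈ 32.3 V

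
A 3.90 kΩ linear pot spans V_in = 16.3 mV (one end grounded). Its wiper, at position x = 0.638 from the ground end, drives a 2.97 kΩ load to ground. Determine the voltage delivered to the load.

Split the track: R_lower = x·R_p = 2.488 kΩ, R_upper = (1−x)·R_p = 1.412 kΩ.
(x·R_p) ‖ R_L = 1.354 kΩ.
Loaded-divider output: V_out = 16.3 × 0.4895 = 7.979 mV.
(Unloaded: V_out = x·V_in = 10.4 mV.)

V_out ≈ 7.98 mV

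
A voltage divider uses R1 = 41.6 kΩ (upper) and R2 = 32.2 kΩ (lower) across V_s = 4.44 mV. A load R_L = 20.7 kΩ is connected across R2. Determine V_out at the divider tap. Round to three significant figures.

V_out ≈ 1.03 mV

First combine the lower leg with the load: R2 ‖ R_L = 12.60 kΩ.
Voltage divider with the loaded lower leg: V_out = 4.44 × 12.60/(41.6 + 12.60) = 4.44 × 0.2325 = 1.032 mV.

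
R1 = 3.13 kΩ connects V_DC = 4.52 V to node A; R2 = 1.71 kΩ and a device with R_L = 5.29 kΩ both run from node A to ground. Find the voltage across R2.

First combine the lower leg with the load: R2 ‖ R_L = 1.292 kΩ.
Now apply the divider: V_out = 4.52 × 0.2922 = 1.321 V.
(Unloaded it would be 1.60 V; the load pulls it down.)

V_out ≈ 1.32 V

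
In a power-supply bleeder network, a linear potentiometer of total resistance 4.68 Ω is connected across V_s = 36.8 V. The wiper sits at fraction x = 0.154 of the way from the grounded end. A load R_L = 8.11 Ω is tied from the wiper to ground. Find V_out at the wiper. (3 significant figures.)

V_out ≈ 5.27 V

The pot divides into 3.959 Ω above the wiper and 0.7207 Ω below.
(x·R_p) ‖ R_L = 0.6619 Ω.
Loaded-divider output: V_out = 36.8 × 0.1432 = 5.271 V.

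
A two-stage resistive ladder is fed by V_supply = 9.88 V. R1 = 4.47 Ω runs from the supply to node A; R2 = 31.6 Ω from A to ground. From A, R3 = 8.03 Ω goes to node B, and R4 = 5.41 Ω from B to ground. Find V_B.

V_B ≈ 2.70 V

The second stage (R3 + R4 = 13.44 Ω) loads node A in parallel with R2.
Effective lower resistance at A: R2 ‖ 13.44 = 9.429 Ω.
V_A = 9.88 × 9.429/(4.47 + 9.429) = 6.703 V.
Stage 2 is unloaded, so V_B = V_A · R4/(R3+R4) = 6.703 × 5.41/13.44 = 2.698 V.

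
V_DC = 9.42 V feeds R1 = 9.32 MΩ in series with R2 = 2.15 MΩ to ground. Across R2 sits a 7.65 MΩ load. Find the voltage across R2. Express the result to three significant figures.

R2 ‖ R_L = (2.15 × 7.65)/(2.15 + 7.65) = 1.678 MΩ.
Now apply the divider: V_out = 9.42 × 0.1526 = 1.437 V.

V_out ≈ 1.44 V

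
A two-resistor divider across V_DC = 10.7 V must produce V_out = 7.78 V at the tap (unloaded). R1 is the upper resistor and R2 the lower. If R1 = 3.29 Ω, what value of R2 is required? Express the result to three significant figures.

R2 ≈ 8.77 Ω

The divider ratio is R2/(R1+R2) = 7.78/10.7 = 0.7271.
R2 = R1 · 0.7271/(1 − 0.7271) = 8.766 Ω.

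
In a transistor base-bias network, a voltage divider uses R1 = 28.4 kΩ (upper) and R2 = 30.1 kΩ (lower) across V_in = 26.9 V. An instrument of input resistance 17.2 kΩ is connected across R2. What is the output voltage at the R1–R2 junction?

The load sits in parallel with R2, giving an effective lower resistance R2' = R2·R_L/(R2+R_L) = 10.95 kΩ.
Voltage divider with the loaded lower leg: V_out = 26.9 × 10.95/(28.4 + 10.95) = 26.9 × 0.2782 = 7.483 V.
(Unloaded it would be 13.8 V; the load pulls it down.)

V_out ≈ 7.48 V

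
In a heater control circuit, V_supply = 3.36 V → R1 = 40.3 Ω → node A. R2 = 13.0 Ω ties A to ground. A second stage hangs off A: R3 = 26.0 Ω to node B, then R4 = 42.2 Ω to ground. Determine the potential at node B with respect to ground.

V_B ≈ 0.443 V

Looking into the second stage from A: R3 + R4 = 68.20 Ω appears in parallel with R2.
R2 ‖ (R3+R4) = 10.92 Ω.
So V_A = 3.36 × 0.2132 = 0.7163 V.
V_B = V_A × 0.6188 = 0.4432 V.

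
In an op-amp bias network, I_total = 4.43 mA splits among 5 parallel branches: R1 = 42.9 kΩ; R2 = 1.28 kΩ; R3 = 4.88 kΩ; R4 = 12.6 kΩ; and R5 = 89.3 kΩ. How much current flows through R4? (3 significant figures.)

ΣG = 1/42.9 + 1/1.28 + 1/4.88 + 1/12.6 + 1/89.3 = 1.100.
By the current-divider rule, I = I_total · G_k/ΣG = 4.43 × 0.07215 = 0.3196 mA.

I ≈ 0.320 mA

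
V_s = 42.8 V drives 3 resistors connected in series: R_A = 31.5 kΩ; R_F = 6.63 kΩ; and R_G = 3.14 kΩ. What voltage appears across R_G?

V ≈ 3.26 V

Series total: ΣR = 31.5 + 6.63 + 3.14 = 41.27 kΩ.
By the voltage-divider rule, V = 42.8 × 3.140/41.27 = 3.256 V.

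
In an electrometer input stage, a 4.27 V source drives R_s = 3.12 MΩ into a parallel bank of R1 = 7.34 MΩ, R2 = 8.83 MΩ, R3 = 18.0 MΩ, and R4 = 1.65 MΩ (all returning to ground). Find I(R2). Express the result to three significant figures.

I ≈ 0.126 µA

Equivalent of the parallel group: R_p = 1.098 MΩ.
V_A = 4.27 × 1.098/4.218 = 1.111 V.
Branch current I = V_A/R2 = 1.111/8.83 = 0.1258 µA.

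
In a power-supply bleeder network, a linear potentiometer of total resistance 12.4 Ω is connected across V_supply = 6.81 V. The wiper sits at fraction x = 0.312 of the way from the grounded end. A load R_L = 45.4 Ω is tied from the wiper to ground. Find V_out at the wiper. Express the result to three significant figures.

Split the track: R_lower = x·R_p = 3.869 Ω, R_upper = (1−x)·R_p = 8.531 Ω.
Lower segment in parallel with the load: 3.869 ‖ 45.4 = 3.565 Ω.
V_out = 6.81 × 3.565/(8.531 + 3.565) = 2.007 V.

V_out ≈ 2.01 V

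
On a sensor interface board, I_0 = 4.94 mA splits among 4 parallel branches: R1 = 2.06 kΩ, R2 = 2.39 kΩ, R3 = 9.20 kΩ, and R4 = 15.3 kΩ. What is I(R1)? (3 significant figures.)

I ≈ 2.22 mA

Conductances: ΣG = 1/2.06 + 1/2.39 + 1/9.20 + 1/15.3 = 1.078 (1/kΩ).
By the current-divider rule, I = I_0 · G_k/ΣG = 4.94 × 0.4504 = 2.225 mA.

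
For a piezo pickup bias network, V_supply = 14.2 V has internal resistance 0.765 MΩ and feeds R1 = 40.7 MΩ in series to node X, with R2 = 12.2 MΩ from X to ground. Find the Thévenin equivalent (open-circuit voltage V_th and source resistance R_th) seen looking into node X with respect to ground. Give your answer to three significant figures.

V_th ≈ 3.23 V, R_th ≈ 9.43 MΩ

R1' = 0.765 + 40.7 = 41.47 MΩ (source resistance + R1).
Open-circuit (no load on X): V_th = V_supply · R2/(R1' + R2) = 14.2 × 12.2/(41.47 + 12.2) = 3.228 V.
Zeroing V_supply shorts the top of R1' to ground, so R_th = R1' ‖ R2 = 9.426 MΩ.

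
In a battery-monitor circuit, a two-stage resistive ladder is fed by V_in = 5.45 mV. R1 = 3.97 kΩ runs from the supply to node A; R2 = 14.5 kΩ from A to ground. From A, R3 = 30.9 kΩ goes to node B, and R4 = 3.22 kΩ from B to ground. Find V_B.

V_B ≈ 0.370 mV

Node A sees R2 in parallel with the series input of stage 2, R3 + R4 = 34.12 kΩ.
R2 ‖ (R3+R4) = 10.18 kΩ.
V_A = 5.45 × 10.18/(3.97 + 10.18) = 3.920 mV.
V_B = V_A × 0.09437 = 0.3700 mV.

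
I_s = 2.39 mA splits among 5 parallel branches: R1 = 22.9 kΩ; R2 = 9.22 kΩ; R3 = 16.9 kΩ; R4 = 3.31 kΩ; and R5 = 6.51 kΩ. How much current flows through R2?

I ≈ 0.389 mA

Conductances: ΣG = 1/22.9 + 1/9.22 + 1/16.9 + 1/3.31 + 1/6.51 = 0.6670 (1/kΩ).
By the current-divider rule, I = I_s · G_k/ΣG = 2.39 × 0.1626 = 0.3886 mA.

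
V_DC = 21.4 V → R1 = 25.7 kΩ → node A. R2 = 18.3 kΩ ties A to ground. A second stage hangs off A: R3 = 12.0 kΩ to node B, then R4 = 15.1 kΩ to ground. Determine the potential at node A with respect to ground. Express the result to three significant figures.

V_A ≈ 6.38 V

The second stage (R3 + R4 = 27.10 kΩ) loads node A in parallel with R2.
Effective lower resistance at A: R2 ‖ 27.10 = 10.92 kΩ.
V_A = 21.4 × 10.92/(25.7 + 10.92) = 6.383 V.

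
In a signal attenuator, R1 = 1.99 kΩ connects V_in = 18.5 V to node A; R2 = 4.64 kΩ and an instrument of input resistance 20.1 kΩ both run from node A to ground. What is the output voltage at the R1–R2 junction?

First combine the lower leg with the load: R2 ‖ R_L = 3.770 kΩ.
Then V_out = V_in · R2'/(R1 + R2') = 18.5 × 3.770/5.760 = 12.11 V.
(Unloaded it would be 12.9 V; the load pulls it down.)

V_out ≈ 12.1 V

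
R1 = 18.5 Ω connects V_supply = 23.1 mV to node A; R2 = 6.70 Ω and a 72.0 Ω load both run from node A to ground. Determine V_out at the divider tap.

The load sits in parallel with R2, giving an effective lower resistance R2' = R2·R_L/(R2+R_L) = 6.130 Ω.
Now apply the divider: V_out = 23.1 × 0.2489 = 5.749 mV.
(Unloaded it would be 6.14 mV; the load pulls it down.)

V_out ≈ 5.75 mV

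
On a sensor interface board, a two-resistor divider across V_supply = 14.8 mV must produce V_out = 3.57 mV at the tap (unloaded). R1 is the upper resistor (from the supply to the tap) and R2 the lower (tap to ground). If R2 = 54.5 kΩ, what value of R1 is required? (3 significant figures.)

R1 ≈ 171 kΩ

V_out/V_supply = R2/(R1+R2) = 0.2412.
Rearranging, R1 = R2·(1−k)/k = 54.5 × 3.146 = 171.4 kΩ.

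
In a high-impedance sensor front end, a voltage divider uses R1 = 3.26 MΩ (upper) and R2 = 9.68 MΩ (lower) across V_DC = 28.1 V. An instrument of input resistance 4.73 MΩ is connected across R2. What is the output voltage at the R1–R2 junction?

The load sits in parallel with R2, giving an effective lower resistance R2' = R2·R_L/(R2+R_L) = 3.177 MΩ.
Then V_out = V_DC · R2'/(R1 + R2') = 28.1 × 3.177/6.437 = 13.87 V.

V_out ≈ 13.9 V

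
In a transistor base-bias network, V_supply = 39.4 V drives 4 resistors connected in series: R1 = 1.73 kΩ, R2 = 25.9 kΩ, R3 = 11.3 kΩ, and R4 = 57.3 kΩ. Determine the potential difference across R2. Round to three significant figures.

V ≈ 10.6 V

Total series resistance ΣR = 1.73 + 25.9 + 11.3 + 57.3 = 96.23 kΩ.
Voltage divider: V = V_supply · (25.90 / 96.23) = 39.4 × 0.2691 = 10.60 V.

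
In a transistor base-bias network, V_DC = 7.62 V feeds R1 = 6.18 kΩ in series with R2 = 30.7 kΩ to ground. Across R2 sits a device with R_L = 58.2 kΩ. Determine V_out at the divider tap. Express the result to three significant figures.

V_out ≈ 5.83 V

First combine the lower leg with the load: R2 ‖ R_L = 20.10 kΩ.
Now apply the divider: V_out = 7.62 × 0.7648 = 5.828 V.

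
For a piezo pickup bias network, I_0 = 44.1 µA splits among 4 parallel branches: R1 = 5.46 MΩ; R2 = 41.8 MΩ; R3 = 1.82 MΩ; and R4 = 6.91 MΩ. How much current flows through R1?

Total conductance ΣG = 1/5.46 + 1/41.8 + 1/1.82 + 1/6.91 = 0.9012 (units of 1/MΩ).
R1 takes the fraction G_k/ΣG = 0.1832/0.9012 = 0.2032, so I = 44.1 × 0.2032 = 8.962 µA.

I ≈ 8.96 µA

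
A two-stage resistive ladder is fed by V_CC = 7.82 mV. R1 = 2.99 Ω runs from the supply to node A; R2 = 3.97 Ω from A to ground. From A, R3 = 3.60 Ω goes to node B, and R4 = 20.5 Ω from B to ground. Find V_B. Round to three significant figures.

V_B ≈ 3.54 mV

Looking into the second stage from A: R3 + R4 = 24.10 Ω appears in parallel with R2.
R2 ‖ (R3+R4) = 3.409 Ω.
So V_A = 7.82 × 0.5327 = 4.166 mV.
Then the unloaded second divider: V_B = V_A × R4/(R3+R4) = 4.166 × 0.8506 = 3.543 mV.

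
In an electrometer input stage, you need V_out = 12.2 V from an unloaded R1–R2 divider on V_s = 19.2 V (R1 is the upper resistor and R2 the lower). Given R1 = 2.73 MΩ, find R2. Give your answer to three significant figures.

The divider ratio is R2/(R1+R2) = 12.2/19.2 = 0.6354.
Rearranging, R2 = R1·k/(1−k) = 2.73 × 1.743 = 4.758 MΩ.

R2 ≈ 4.76 MΩ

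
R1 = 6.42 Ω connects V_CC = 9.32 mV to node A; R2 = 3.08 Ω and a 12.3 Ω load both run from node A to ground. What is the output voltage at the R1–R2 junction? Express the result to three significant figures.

V_out ≈ 2.58 mV

R2 ‖ R_L = (3.08 × 12.3)/(3.08 + 12.3) = 2.463 Ω.
Voltage divider with the loaded lower leg: V_out = 9.32 × 2.463/(6.42 + 2.463) = 9.32 × 0.2773 = 2.584 mV.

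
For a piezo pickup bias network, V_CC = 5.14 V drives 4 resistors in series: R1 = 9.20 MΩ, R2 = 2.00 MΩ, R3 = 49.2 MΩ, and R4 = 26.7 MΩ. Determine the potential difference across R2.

V ≈ 0.118 V

ΣR = 9.20 + 2.00 + 49.2 + 26.7 = 87.10 MΩ.
Voltage divider: V = V_CC · (2.000 / 87.10) = 5.14 × 0.02296 = 0.1180 V.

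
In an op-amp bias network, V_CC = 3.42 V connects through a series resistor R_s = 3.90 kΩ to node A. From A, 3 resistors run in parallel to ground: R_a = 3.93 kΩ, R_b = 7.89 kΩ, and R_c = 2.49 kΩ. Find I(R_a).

Equivalent of the parallel group: R_p = 1.277 kΩ.
V_A = 3.42 × 1.277/5.177 = 0.8438 V.
I(R_a) = V_A / R_a = 0.8438/3.93 = 0.2147 mA.
(Check via current divider: I_total = 0.6606 mA; share G_k/ΣG = 0.3251 → same result.)

I ≈ 0.215 mA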